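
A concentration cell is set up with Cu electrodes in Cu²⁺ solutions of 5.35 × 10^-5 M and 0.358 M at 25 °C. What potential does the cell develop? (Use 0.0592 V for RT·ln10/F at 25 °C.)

0.11 V

Both half-cells are Cu²⁺/Cu, so E°_cell = 0. The concentrated side is the cathode; the cell reaction moves Cu²⁺ from high to low concentration with n = 2.
Q = [Cu²⁺]_dilute/[Cu²⁺]_conc = 5.35 × 10^-5/0.358 = 1.49 × 10^-4.
E = 0 − (0.0592/2) log Q = −(0.0592/2)(-3.826) = 0.1132 V.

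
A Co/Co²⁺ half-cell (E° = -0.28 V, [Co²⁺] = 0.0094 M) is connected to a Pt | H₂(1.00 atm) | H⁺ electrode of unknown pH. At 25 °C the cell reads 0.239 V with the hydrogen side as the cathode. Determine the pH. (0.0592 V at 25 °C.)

E°_cell = 0.28 V and n = 2.
log Q = n(E° − E)/0.0592 = 2×(0.28 − 0.239)/0.0592 = 1.385.
With Q = [Co²⁺]·P(H₂) / [H⁺]^2, solving for [H⁺] gives log[H⁺] = -1.706, so pH = 1.71.

pH = 1.71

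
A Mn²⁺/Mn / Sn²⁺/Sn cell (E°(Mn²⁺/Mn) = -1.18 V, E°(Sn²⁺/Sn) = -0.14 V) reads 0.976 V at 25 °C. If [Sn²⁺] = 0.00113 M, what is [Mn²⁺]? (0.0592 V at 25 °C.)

From the Nernst equation, log Q = n(E° − E)/0.0592 = 2(1.04 − 0.976)/0.0592 = 2.162, so Q = 145.
With Q = [Mn²⁺]/[Sn²⁺] and the known concentrations, [Mn²⁺] in the numerator gives [Mn²⁺] = 0.16 M.

0.16 M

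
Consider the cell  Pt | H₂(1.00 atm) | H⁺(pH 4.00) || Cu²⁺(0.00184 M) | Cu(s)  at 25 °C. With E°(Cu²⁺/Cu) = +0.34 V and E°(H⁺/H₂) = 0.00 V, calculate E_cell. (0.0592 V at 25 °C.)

The Cu²⁺/Cu couple is the cathode, so E°_cell = 0.34 V; n = 2.
[H⁺] = 10^(−4.00) = 1 × 10^-4 M, and Q = [H⁺]^2 / ([Cu²⁺]·P(H₂)) = 5.43 × 10^-6.
E = E° − (0.0592/2) log Q = 0.34 − (0.0592/2)(-5.265) = 0.496 V.

0.50 V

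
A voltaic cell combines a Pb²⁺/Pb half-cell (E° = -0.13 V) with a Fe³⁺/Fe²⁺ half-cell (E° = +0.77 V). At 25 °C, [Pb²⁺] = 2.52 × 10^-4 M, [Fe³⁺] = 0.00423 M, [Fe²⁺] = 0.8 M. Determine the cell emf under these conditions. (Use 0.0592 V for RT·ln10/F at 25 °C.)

The Fe³⁺/Fe²⁺ couple has the higher reduction potential and acts as the cathode, so E°_cell = +0.77 − (-0.13) = 0.90 V.
Balancing electrons gives n = 2; the reaction quotient is Q = [Pb²⁺]·[Fe²⁺]^2/[Fe³⁺]^2 = 9.01.
At 25 °C, E = E° − (0.0592/n) log Q = 0.90 − (0.0592/2)(0.955) = 0.900 − 0.028 = 0.872 V.

0.872 V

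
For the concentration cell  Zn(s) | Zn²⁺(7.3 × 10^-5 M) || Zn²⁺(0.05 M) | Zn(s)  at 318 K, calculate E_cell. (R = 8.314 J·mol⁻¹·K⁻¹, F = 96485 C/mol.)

Both half-cells are Zn²⁺/Zn, so E°_cell = 0. The concentrated side is the cathode; the cell reaction moves Zn²⁺ from high to low concentration with n = 2.
Q = [Zn²⁺]_dilute/[Zn²⁺]_conc = 7.3 × 10^-5/0.05 = 0.00146.
E = 0 − (RT/nF) ln Q = −((8.314×318)/(2×96485))(-6.529) = 0.0895 V.

0.089 V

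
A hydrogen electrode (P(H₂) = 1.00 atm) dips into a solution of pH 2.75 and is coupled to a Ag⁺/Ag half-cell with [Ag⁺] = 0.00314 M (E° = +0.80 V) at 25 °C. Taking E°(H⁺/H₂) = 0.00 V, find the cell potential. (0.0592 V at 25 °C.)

0.81 V

The Ag⁺/Ag couple is the cathode, so E°_cell = 0.80 V; n = 2.
[H⁺] = 10^(−2.75) = 0.0018 M, and Q = [H⁺]^2 / ([Ag⁺]^2·P(H₂)) = 0.321.
E = E° − (0.0592/2) log Q = 0.80 − (0.0592/2)(-0.494) = 0.815 V.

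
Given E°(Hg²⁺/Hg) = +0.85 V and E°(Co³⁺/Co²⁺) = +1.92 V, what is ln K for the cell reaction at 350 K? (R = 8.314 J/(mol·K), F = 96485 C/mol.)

E°_cell = +1.92 − (+0.85) = 1.07 V, with n = 2 electrons transferred.
At equilibrium E = 0, so the Nernst equation gives ln K = nFE°/RT = (2)(96485)(1.07)/((8.314)(350)) = 70.96.

ln K = 71.0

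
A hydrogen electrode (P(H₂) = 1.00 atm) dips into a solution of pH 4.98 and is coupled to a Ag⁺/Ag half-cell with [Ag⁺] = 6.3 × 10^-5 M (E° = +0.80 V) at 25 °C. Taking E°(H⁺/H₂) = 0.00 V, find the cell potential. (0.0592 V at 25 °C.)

0.85 V

The Ag⁺/Ag couple is the cathode, so E°_cell = 0.80 V; n = 2.
[H⁺] = 10^(−4.98) = 1 × 10^-5 M, and Q = [H⁺]^2 / ([Ag⁺]^2·P(H₂)) = 0.0276.
E = E° − (0.0592/2) log Q = 0.80 − (0.0592/2)(-1.559) = 0.846 V.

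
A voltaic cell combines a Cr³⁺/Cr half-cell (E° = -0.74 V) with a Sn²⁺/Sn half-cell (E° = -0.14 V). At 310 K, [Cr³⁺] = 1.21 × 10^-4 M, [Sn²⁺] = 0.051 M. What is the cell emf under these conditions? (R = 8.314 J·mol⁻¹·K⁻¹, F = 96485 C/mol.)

The Sn²⁺/Sn couple has the higher reduction potential and acts as the cathode, so E°_cell = -0.14 − (-0.74) = 0.60 V.
Balancing electrons gives n = 6; the reaction quotient is Q = [Cr³⁺]^2/[Sn²⁺]^3 = 1.1 × 10^-4.
E = E° − (RT/nF) ln Q = 0.60 − (8.314×310)/(6×96485) × (-9.112) = 0.600 + 0.041 = 0.641 V.

0.641 V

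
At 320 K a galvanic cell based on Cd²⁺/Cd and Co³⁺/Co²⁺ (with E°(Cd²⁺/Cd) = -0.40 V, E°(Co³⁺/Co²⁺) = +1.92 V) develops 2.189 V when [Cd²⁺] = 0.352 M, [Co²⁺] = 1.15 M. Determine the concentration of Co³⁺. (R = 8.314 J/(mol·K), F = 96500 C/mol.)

0.0059 M

From the Nernst equation, ln Q = nF(E° − E)/RT = 2×96500×(2.32 − 2.189)/(8.314×320) = 9.503, so Q = 1.34 × 10^4.
With Q = [Cd²⁺]·[Co²⁺]^2/[Co³⁺]^2 and the known concentrations, [Co³⁺]^2 in the denominator gives [Co³⁺] = 0.0059 M.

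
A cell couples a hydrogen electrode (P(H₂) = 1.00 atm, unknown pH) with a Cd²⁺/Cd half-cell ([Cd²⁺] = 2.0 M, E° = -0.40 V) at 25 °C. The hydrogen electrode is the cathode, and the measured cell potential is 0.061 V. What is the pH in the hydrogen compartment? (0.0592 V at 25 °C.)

E°_cell = 0.40 V and n = 2.
log Q = n(E° − E)/0.0592 = 2×(0.40 − 0.061)/0.0592 = 11.453.
With Q = [Cd²⁺]·P(H₂) / [H⁺]^2, solving for [H⁺] gives log[H⁺] = -5.576, so pH = 5.58.

pH = 5.58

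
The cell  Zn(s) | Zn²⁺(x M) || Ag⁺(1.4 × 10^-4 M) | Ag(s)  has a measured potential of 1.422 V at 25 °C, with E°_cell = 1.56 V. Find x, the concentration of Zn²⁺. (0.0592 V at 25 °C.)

9 × 10^-4 M

From the Nernst equation, log Q = n(E° − E)/0.0592 = 2(1.56 − 1.422)/0.0592 = 4.662, so Q = 4.59 × 10^4.
With Q = [Zn²⁺]/[Ag⁺]^2 and the known concentrations, [Zn²⁺] in the numerator gives [Zn²⁺] = 9 × 10^-4 M.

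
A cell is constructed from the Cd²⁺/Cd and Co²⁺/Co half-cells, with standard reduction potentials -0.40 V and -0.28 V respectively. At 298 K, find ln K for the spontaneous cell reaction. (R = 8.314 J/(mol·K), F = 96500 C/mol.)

E°_cell = -0.28 − (-0.40) = 0.12 V, with n = 2 electrons transferred.
At equilibrium E = 0, so the Nernst equation gives ln K = nFE°/RT = (2)(96500)(0.12)/((8.314)(298)) = 9.35.

ln K = 9.3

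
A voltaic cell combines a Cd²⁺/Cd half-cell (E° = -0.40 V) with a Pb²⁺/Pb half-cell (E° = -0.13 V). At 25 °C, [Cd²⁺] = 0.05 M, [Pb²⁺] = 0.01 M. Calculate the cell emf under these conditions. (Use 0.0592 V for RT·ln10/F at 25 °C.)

0.249 V

The Pb²⁺/Pb couple has the higher reduction potential and acts as the cathode, so E°_cell = -0.13 − (-0.40) = 0.27 V.
Balancing electrons gives n = 2; the reaction quotient is Q = [Cd²⁺]/[Pb²⁺] = 5.00.
At 25 °C, E = E° − (0.0592/n) log Q = 0.27 − (0.0592/2)(0.699) = 0.270 − 0.021 = 0.249 V.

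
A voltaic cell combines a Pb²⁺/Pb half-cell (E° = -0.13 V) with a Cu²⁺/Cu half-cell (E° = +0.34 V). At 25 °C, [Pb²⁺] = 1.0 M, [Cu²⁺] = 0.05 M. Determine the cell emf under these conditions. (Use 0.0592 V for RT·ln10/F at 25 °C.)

0.431 V

The Cu²⁺/Cu couple has the higher reduction potential and acts as the cathode, so E°_cell = +0.34 − (-0.13) = 0.47 V.
Balancing electrons gives n = 2; the reaction quotient is Q = [Pb²⁺]/[Cu²⁺] = 20.0.
At 25 °C, E = E° − (0.0592/n) log Q = 0.47 − (0.0592/2)(1.301) = 0.470 − 0.039 = 0.431 V.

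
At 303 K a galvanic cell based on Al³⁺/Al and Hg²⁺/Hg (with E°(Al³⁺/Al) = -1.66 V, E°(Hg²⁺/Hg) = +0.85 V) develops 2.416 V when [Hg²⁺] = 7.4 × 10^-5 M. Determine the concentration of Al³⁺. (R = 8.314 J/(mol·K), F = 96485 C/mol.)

0.031 M

From the Nernst equation, ln Q = nF(E° − E)/RT = 6×96485×(2.51 − 2.416)/(8.314×303) = 21.602, so Q = 2.41 × 10^9.
With Q = [Al³⁺]^2/[Hg²⁺]^3 and the known concentrations, [Al³⁺]^2 in the numerator gives [Al³⁺] = 0.031 M.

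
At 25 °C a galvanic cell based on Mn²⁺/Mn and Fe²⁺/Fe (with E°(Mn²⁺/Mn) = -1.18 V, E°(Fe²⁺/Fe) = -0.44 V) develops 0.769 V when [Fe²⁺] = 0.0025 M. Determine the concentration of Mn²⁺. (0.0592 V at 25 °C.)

2.6 × 10^-4 M

From the Nernst equation, log Q = n(E° − E)/0.0592 = 2(0.74 − 0.769)/0.0592 = -0.980, so Q = 0.105.
With Q = [Mn²⁺]/[Fe²⁺] and the known concentrations, [Mn²⁺] in the numerator gives [Mn²⁺] = 2.6 × 10^-4 M.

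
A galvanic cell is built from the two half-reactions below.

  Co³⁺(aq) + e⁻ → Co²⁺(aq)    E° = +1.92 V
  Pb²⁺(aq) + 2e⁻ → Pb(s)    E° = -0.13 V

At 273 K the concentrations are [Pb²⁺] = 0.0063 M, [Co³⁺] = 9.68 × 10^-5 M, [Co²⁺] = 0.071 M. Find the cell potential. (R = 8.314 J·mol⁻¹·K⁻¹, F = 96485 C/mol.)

The Co³⁺/Co²⁺ couple has the higher reduction potential and acts as the cathode, so E°_cell = +1.92 − (-0.13) = 2.05 V.
Balancing electrons gives n = 2; the reaction quotient is Q = [Pb²⁺]·[Co²⁺]^2/[Co³⁺]^2 = 3390.
E = E° − (RT/nF) ln Q = 2.05 − (8.314×273)/(2×96485) × (8.128) = 2.050 − 0.096 = 1.954 V.

1.95 V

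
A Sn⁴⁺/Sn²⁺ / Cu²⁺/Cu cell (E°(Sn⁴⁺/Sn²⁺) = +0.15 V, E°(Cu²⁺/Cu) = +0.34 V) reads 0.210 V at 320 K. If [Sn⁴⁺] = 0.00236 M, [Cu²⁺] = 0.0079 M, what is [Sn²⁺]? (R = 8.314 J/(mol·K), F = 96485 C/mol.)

1.3 M

From the Nernst equation, ln Q = nF(E° − E)/RT = 2×96485×(0.19 − 0.210)/(8.314×320) = -1.451, so Q = 0.234.
With Q = [Sn⁴⁺]/([Sn²⁺]·[Cu²⁺]) and the known concentrations, [Sn²⁺] in the denominator gives [Sn²⁺] = 1.3 M.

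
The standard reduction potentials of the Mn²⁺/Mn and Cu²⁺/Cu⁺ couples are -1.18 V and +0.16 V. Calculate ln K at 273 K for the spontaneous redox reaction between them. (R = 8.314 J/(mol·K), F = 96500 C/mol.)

E°_cell = +0.16 − (-1.18) = 1.34 V, with n = 2 electrons transferred.
At equilibrium E = 0, so the Nernst equation gives ln K = nFE°/RT = (2)(96500)(1.34)/((8.314)(273)) = 113.94.

ln K = 113.9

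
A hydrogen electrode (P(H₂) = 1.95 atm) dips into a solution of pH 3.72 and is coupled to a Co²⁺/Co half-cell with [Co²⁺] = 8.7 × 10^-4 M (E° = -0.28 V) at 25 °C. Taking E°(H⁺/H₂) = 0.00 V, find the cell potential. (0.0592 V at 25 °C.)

The hydrogen couple is the cathode, so E°_cell = 0.28 V; n = 2.
[H⁺] = 10^(−3.72) = 1.9 × 10^-4 M, and Q = [Co²⁺]·P(H₂) / [H⁺]^2 = 4.67 × 10^4.
E = E° − (0.0592/2) log Q = 0.28 − (0.0592/2)(4.670) = 0.142 V.

0.14 V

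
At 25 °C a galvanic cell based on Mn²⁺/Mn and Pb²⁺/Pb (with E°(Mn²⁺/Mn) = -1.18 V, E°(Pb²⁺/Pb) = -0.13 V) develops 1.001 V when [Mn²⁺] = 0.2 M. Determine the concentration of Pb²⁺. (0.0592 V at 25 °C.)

From the Nernst equation, log Q = n(E° − E)/0.0592 = 2(1.05 − 1.001)/0.0592 = 1.655, so Q = 45.2.
With Q = [Mn²⁺]/[Pb²⁺] and the known concentrations, [Pb²⁺] in the denominator gives [Pb²⁺] = 0.0044 M.

0.0044 M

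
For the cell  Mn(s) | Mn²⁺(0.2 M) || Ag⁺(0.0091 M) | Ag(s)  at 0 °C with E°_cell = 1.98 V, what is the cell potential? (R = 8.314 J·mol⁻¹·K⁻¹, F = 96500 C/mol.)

Balancing electrons gives n = 2; the reaction quotient is Q = [Mn²⁺]/[Ag⁺]^2 = 2420.
E = E° − (RT/nF) ln Q = 1.98 − (8.314×273)/(2×96500) × (7.790) = 1.980 − 0.092 = 1.888 V.

1.89 V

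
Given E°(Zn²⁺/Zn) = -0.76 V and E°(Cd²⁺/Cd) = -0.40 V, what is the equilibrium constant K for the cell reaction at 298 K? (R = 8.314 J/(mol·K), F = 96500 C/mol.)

1.5 × 10^12

E°_cell = -0.40 − (-0.76) = 0.36 V, with n = 2 electrons transferred.
At equilibrium E = 0, so the Nernst equation gives ln K = nFE°/RT = (2)(96500)(0.36)/((8.314)(298)) = 28.04.
K = e^28.04 = 1.5 × 10^12.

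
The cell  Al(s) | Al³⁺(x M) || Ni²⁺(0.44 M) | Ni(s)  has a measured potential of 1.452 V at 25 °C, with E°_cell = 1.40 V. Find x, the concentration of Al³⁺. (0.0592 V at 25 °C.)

From the Nernst equation, log Q = n(E° − E)/0.0592 = 6(1.40 − 1.452)/0.0592 = -5.270, so Q = 5.37 × 10^-6.
With Q = [Al³⁺]^2/[Ni²⁺]^3 and the known concentrations, [Al³⁺]^2 in the numerator gives [Al³⁺] = 6.8 × 10^-4 M.

6.8 × 10^-4 M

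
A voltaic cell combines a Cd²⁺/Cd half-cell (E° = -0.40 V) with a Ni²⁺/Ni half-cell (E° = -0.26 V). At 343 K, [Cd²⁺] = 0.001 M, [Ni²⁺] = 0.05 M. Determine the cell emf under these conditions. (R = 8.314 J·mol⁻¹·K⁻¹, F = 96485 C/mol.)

The Ni²⁺/Ni couple has the higher reduction potential and acts as the cathode, so E°_cell = -0.26 − (-0.40) = 0.14 V.
Balancing electrons gives n = 2; the reaction quotient is Q = [Cd²⁺]/[Ni²⁺] = 0.0200.
E = E° − (RT/nF) ln Q = 0.14 − (8.314×343)/(2×96485) × (-3.912) = 0.140 + 0.058 = 0.198 V.

0.198 V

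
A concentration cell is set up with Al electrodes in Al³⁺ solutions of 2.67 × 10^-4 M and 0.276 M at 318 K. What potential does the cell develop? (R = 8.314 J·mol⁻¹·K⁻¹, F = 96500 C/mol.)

0.063 V

Both half-cells are Al³⁺/Al, so E°_cell = 0. The concentrated side is the cathode; the cell reaction moves Al³⁺ from high to low concentration with n = 3.
Q = [Al³⁺]_dilute/[Al³⁺]_conc = 2.67 × 10^-4/0.276 = 9.67 × 10^-4.
E = 0 − (RT/nF) ln Q = −((8.314×318)/(3×96500))(-6.941) = 0.0634 V.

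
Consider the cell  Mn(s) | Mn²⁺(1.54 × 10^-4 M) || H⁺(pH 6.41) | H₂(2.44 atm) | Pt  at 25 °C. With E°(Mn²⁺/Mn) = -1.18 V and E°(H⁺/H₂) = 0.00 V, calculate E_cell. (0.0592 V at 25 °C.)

0.90 V

The hydrogen couple is the cathode, so E°_cell = 1.18 V; n = 2.
[H⁺] = 10^(−6.41) = 3.9 × 10^-7 M, and Q = [Mn²⁺]·P(H₂) / [H⁺]^2 = 2.48 × 10^9.
E = E° − (0.0592/2) log Q = 1.18 − (0.0592/2)(9.395) = 0.902 V.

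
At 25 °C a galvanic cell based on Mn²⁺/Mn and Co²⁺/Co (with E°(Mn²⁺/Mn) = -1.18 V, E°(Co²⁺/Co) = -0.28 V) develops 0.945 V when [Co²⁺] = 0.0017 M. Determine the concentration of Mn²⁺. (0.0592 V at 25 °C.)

5.1 × 10^-5 M

From the Nernst equation, log Q = n(E° − E)/0.0592 = 2(0.90 − 0.945)/0.0592 = -1.520, so Q = 0.0302.
With Q = [Mn²⁺]/[Co²⁺] and the known concentrations, [Mn²⁺] in the numerator gives [Mn²⁺] = 5.1 × 10^-5 M.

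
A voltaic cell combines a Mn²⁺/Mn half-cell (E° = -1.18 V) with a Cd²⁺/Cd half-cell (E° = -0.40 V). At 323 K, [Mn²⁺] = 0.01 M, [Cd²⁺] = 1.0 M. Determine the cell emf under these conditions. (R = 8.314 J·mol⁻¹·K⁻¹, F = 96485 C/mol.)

The Cd²⁺/Cd couple has the higher reduction potential and acts as the cathode, so E°_cell = -0.40 − (-1.18) = 0.78 V.
Balancing electrons gives n = 2; the reaction quotient is Q = [Mn²⁺]/[Cd²⁺] = 0.0100.
E = E° − (RT/nF) ln Q = 0.78 − (8.314×323)/(2×96485) × (-4.605) = 0.780 + 0.064 = 0.844 V.

0.844 V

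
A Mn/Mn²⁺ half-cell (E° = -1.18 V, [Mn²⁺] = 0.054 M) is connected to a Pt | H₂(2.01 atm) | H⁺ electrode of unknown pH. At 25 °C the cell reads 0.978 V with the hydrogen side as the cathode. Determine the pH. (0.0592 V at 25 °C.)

pH = 3.89

E°_cell = 1.18 V and n = 2.
log Q = n(E° − E)/0.0592 = 2×(1.18 − 0.978)/0.0592 = 6.824.
With Q = [Mn²⁺]·P(H₂) / [H⁺]^2, solving for [H⁺] gives log[H⁺] = -3.894, so pH = 3.89.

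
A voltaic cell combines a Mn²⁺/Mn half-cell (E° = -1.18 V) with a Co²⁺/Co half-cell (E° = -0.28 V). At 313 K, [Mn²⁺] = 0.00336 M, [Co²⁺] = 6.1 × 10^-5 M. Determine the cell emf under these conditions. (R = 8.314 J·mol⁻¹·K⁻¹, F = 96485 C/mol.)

The Co²⁺/Co couple has the higher reduction potential and acts as the cathode, so E°_cell = -0.28 − (-1.18) = 0.90 V.
Balancing electrons gives n = 2; the reaction quotient is Q = [Mn²⁺]/[Co²⁺] = 55.1.
E = E° − (RT/nF) ln Q = 0.90 − (8.314×313)/(2×96485) × (4.009) = 0.900 − 0.054 = 0.846 V.

0.846 V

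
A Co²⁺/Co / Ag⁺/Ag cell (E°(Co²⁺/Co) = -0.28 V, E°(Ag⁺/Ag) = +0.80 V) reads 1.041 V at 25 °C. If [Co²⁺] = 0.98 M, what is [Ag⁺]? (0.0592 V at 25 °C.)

0.22 M

From the Nernst equation, log Q = n(E° − E)/0.0592 = 2(1.08 − 1.041)/0.0592 = 1.318, so Q = 20.8.
With Q = [Co²⁺]/[Ag⁺]^2 and the known concentrations, [Ag⁺]^2 in the denominator gives [Ag⁺] = 0.22 M.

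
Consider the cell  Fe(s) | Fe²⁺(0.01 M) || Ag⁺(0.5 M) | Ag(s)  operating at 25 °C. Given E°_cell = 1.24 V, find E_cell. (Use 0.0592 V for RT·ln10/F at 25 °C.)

1.28 V

Balancing electrons gives n = 2; the reaction quotient is Q = [Fe²⁺]/[Ag⁺]^2 = 0.0400.
At 25 °C, E = E° − (0.0592/n) log Q = 1.24 − (0.0592/2)(-1.398) = 1.240 + 0.041 = 1.281 V.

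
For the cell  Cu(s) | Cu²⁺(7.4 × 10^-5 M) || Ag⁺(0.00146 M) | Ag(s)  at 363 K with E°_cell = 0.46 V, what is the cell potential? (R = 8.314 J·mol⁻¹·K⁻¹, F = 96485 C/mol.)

0.405 V

Balancing electrons gives n = 2; the reaction quotient is Q = [Cu²⁺]/[Ag⁺]^2 = 34.7.
E = E° − (RT/nF) ln Q = 0.46 − (8.314×363)/(2×96485) × (3.547) = 0.460 − 0.055 = 0.405 V.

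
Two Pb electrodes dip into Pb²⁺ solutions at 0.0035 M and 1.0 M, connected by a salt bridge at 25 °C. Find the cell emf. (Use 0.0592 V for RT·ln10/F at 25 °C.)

0.073 V

Both half-cells are Pb²⁺/Pb, so E°_cell = 0. The concentrated side is the cathode; the cell reaction moves Pb²⁺ from high to low concentration with n = 2.
Q = [Pb²⁺]_dilute/[Pb²⁺]_conc = 0.0035/1.0 = 0.00350.
E = 0 − (0.0592/2) log Q = −(0.0592/2)(-2.456) = 0.0727 V.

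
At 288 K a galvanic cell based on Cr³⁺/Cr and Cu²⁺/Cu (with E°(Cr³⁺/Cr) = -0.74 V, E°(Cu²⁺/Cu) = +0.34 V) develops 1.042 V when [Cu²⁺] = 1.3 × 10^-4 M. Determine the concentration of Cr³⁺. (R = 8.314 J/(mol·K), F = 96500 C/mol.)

From the Nernst equation, ln Q = nF(E° − E)/RT = 6×96500×(1.08 − 1.042)/(8.314×288) = 9.189, so Q = 9790.
With Q = [Cr³⁺]^2/[Cu²⁺]^3 and the known concentrations, [Cr³⁺]^2 in the numerator gives [Cr³⁺] = 1.5 × 10^-4 M.

1.5 × 10^-4 M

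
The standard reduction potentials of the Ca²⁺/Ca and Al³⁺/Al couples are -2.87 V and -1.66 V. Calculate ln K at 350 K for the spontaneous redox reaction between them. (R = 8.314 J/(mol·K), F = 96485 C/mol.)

E°_cell = -1.66 − (-2.87) = 1.21 V, with n = 6 electrons transferred.
At equilibrium E = 0, so the Nernst equation gives ln K = nFE°/RT = (6)(96485)(1.21)/((8.314)(350)) = 240.72.

ln K = 240.7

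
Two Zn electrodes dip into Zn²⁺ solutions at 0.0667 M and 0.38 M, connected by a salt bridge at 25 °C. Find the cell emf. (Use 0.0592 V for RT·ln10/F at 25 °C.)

0.022 V

Both half-cells are Zn²⁺/Zn, so E°_cell = 0. The concentrated side is the cathode; the cell reaction moves Zn²⁺ from high to low concentration with n = 2.
Q = [Zn²⁺]_dilute/[Zn²⁺]_conc = 0.0667/0.38 = 0.176.
E = 0 − (0.0592/2) log Q = −(0.0592/2)(-0.756) = 0.0224 V.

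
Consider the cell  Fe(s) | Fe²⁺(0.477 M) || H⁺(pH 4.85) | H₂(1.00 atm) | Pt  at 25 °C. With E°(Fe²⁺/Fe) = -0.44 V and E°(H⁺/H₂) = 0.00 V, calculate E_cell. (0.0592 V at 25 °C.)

0.16 V

The hydrogen couple is the cathode, so E°_cell = 0.44 V; n = 2.
[H⁺] = 10^(−4.85) = 1.4 × 10^-5 M, and Q = [Fe²⁺]·P(H₂) / [H⁺]^2 = 2.39 × 10^9.
E = E° − (0.0592/2) log Q = 0.44 − (0.0592/2)(9.379) = 0.162 V.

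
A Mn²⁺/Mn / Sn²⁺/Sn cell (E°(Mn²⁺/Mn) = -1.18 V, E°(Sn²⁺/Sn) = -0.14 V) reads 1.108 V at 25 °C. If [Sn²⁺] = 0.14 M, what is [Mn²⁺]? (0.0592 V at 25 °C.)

From the Nernst equation, log Q = n(E° − E)/0.0592 = 2(1.04 − 1.108)/0.0592 = -2.297, so Q = 0.00504.
With Q = [Mn²⁺]/[Sn²⁺] and the known concentrations, [Mn²⁺] in the numerator gives [Mn²⁺] = 7.1 × 10^-4 M.

7.1 × 10^-4 M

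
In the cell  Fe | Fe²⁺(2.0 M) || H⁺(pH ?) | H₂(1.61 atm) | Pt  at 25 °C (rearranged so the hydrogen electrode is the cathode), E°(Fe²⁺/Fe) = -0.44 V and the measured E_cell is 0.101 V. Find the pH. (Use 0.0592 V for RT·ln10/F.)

pH = 5.47

E°_cell = 0.44 V and n = 2.
log Q = n(E° − E)/0.0592 = 2×(0.44 − 0.101)/0.0592 = 11.453.
With Q = [Fe²⁺]·P(H₂) / [H⁺]^2, solving for [H⁺] gives log[H⁺] = -5.472, so pH = 5.47.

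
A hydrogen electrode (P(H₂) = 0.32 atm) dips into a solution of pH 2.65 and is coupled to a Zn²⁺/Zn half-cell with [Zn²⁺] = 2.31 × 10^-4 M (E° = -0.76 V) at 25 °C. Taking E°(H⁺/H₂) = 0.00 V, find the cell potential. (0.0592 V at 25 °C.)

0.73 V

The hydrogen couple is the cathode, so E°_cell = 0.76 V; n = 2.
[H⁺] = 10^(−2.65) = 0.0022 M, and Q = [Zn²⁺]·P(H₂) / [H⁺]^2 = 14.7.
E = E° − (0.0592/2) log Q = 0.76 − (0.0592/2)(1.169) = 0.725 V.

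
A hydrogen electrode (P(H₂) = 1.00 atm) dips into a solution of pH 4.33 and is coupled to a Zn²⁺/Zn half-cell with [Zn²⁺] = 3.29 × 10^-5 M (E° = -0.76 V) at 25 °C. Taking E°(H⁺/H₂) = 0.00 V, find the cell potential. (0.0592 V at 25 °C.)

0.64 V

The hydrogen couple is the cathode, so E°_cell = 0.76 V; n = 2.
[H⁺] = 10^(−4.33) = 4.7 × 10^-5 M, and Q = [Zn²⁺]·P(H₂) / [H⁺]^2 = 1.5 × 10^4.
E = E° − (0.0592/2) log Q = 0.76 − (0.0592/2)(4.177) = 0.636 V.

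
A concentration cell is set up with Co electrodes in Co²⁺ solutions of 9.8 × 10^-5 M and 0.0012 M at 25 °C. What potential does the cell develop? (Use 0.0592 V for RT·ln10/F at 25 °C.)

0.032 V

Both half-cells are Co²⁺/Co, so E°_cell = 0. The concentrated side is the cathode; the cell reaction moves Co²⁺ from high to low concentration with n = 2.
Q = [Co²⁺]_dilute/[Co²⁺]_conc = 9.8 × 10^-5/0.0012 = 0.0817.
E = 0 − (0.0592/2) log Q = −(0.0592/2)(-1.088) = 0.0322 V.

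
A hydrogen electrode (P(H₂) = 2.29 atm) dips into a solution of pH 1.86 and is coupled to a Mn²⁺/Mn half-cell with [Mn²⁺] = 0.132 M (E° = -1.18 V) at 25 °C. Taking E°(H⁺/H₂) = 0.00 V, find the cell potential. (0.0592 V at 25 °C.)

1.09 V

The hydrogen couple is the cathode, so E°_cell = 1.18 V; n = 2.
[H⁺] = 10^(−1.86) = 0.014 M, and Q = [Mn²⁺]·P(H₂) / [H⁺]^2 = 1590.
E = E° − (0.0592/2) log Q = 1.18 − (0.0592/2)(3.200) = 1.085 V.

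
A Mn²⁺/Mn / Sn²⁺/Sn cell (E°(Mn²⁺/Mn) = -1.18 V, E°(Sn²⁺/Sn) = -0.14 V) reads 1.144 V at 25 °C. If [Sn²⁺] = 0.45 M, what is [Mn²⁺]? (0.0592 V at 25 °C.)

From the Nernst equation, log Q = n(E° − E)/0.0592 = 2(1.04 − 1.144)/0.0592 = -3.514, so Q = 3.07 × 10^-4.
With Q = [Mn²⁺]/[Sn²⁺] and the known concentrations, [Mn²⁺] in the numerator gives [Mn²⁺] = 1.4 × 10^-4 M.

1.4 × 10^-4 M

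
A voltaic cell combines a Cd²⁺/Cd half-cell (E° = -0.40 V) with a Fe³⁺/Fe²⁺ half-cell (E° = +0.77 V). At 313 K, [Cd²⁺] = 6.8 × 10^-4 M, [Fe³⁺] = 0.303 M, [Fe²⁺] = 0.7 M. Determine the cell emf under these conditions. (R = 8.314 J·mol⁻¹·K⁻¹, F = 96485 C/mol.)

1.25 V

The Fe³⁺/Fe²⁺ couple has the higher reduction potential and acts as the cathode, so E°_cell = +0.77 − (-0.40) = 1.17 V.
Balancing electrons gives n = 2; the reaction quotient is Q = [Cd²⁺]·[Fe²⁺]^2/[Fe³⁺]^2 = 0.00363.
E = E° − (RT/nF) ln Q = 1.17 − (8.314×313)/(2×96485) × (-5.619) = 1.170 + 0.076 = 1.246 V.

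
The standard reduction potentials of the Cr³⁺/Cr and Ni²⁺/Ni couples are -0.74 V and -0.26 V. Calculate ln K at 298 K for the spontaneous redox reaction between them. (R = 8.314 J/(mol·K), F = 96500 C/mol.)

ln K = 112.2

E°_cell = -0.26 − (-0.74) = 0.48 V, with n = 6 electrons transferred.
At equilibrium E = 0, so the Nernst equation gives ln K = nFE°/RT = (6)(96500)(0.48)/((8.314)(298)) = 112.17.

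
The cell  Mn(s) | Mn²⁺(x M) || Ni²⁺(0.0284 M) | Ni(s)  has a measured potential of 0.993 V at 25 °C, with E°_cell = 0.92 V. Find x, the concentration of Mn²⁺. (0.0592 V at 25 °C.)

From the Nernst equation, log Q = n(E° − E)/0.0592 = 2(0.92 − 0.993)/0.0592 = -2.466, so Q = 0.00342.
With Q = [Mn²⁺]/[Ni²⁺] and the known concentrations, [Mn²⁺] in the numerator gives [Mn²⁺] = 9.7 × 10^-5 M.

9.7 × 10^-5 M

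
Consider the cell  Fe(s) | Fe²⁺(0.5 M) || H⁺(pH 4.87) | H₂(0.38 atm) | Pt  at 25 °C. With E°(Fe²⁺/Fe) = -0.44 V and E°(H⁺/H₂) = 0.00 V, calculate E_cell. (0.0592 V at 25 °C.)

0.17 V

The hydrogen couple is the cathode, so E°_cell = 0.44 V; n = 2.
[H⁺] = 10^(−4.87) = 1.3 × 10^-5 M, and Q = [Fe²⁺]·P(H₂) / [H⁺]^2 = 1.04 × 10^9.
E = E° − (0.0592/2) log Q = 0.44 − (0.0592/2)(9.019) = 0.173 V.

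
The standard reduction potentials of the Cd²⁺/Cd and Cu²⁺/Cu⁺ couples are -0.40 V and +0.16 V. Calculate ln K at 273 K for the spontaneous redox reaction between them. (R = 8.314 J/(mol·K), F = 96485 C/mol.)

E°_cell = +0.16 − (-0.40) = 0.56 V, with n = 2 electrons transferred.
At equilibrium E = 0, so the Nernst equation gives ln K = nFE°/RT = (2)(96485)(0.56)/((8.314)(273)) = 47.61.

ln K = 47.6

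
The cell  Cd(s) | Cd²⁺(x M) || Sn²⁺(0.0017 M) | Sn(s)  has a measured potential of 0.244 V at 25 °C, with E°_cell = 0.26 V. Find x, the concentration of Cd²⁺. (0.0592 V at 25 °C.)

0.0059 M

From the Nernst equation, log Q = n(E° − E)/0.0592 = 2(0.26 − 0.244)/0.0592 = 0.541, so Q = 3.47.
With Q = [Cd²⁺]/[Sn²⁺] and the known concentrations, [Cd²⁺] in the numerator gives [Cd²⁺] = 0.0059 M.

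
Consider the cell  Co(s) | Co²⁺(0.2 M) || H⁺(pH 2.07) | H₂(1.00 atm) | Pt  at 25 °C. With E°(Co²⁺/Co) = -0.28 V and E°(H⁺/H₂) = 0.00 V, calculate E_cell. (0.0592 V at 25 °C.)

0.18 V

The hydrogen couple is the cathode, so E°_cell = 0.28 V; n = 2.
[H⁺] = 10^(−2.07) = 0.0085 M, and Q = [Co²⁺]·P(H₂) / [H⁺]^2 = 2760.
E = E° − (0.0592/2) log Q = 0.28 − (0.0592/2)(3.441) = 0.178 V.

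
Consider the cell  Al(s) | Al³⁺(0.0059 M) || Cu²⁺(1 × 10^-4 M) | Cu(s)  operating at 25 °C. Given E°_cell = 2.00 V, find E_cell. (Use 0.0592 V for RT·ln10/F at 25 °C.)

Balancing electrons gives n = 6; the reaction quotient is Q = [Al³⁺]^2/[Cu²⁺]^3 = 3.48 × 10^7.
At 25 °C, E = E° − (0.0592/n) log Q = 2.00 − (0.0592/6)(7.542) = 2.000 − 0.074 = 1.926 V.

1.93 V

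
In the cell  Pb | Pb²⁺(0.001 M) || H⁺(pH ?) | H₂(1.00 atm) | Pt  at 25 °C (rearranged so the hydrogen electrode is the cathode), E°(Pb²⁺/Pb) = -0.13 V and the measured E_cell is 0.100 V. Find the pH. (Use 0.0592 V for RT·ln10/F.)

E°_cell = 0.13 V and n = 2.
log Q = n(E° − E)/0.0592 = 2×(0.13 − 0.100)/0.0592 = 1.014.
With Q = [Pb²⁺]·P(H₂) / [H⁺]^2, solving for [H⁺] gives log[H⁺] = -2.007, so pH = 2.01.

pH = 2.01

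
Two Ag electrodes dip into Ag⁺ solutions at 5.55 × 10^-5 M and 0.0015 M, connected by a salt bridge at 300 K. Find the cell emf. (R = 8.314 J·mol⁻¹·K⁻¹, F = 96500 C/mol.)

Both half-cells are Ag⁺/Ag, so E°_cell = 0. The concentrated side is the cathode; the cell reaction moves Ag⁺ from high to low concentration with n = 1.
Q = [Ag⁺]_dilute/[Ag⁺]_conc = 5.55 × 10^-5/0.0015 = 0.0370.
E = 0 − (RT/nF) ln Q = −((8.314×300)/(1×96500))(-3.297) = 0.0852 V.

0.085 V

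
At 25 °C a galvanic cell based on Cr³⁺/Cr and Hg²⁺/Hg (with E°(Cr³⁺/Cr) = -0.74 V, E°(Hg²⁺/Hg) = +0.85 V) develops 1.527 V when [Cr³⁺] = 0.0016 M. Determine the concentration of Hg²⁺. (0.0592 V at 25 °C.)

From the Nernst equation, log Q = n(E° − E)/0.0592 = 6(1.59 − 1.527)/0.0592 = 6.385, so Q = 2.43 × 10^6.
With Q = [Cr³⁺]^2/[Hg²⁺]^3 and the known concentrations, [Hg²⁺]^3 in the denominator gives [Hg²⁺] = 1 × 10^-4 M.

1 × 10^-4 M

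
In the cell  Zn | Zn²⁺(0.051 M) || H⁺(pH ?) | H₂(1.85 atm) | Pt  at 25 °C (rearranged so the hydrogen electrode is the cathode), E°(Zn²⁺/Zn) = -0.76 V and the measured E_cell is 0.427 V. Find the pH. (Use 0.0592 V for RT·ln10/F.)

pH = 6.14

E°_cell = 0.76 V and n = 2.
log Q = n(E° − E)/0.0592 = 2×(0.76 − 0.427)/0.0592 = 11.250.
With Q = [Zn²⁺]·P(H₂) / [H⁺]^2, solving for [H⁺] gives log[H⁺] = -6.138, so pH = 6.14.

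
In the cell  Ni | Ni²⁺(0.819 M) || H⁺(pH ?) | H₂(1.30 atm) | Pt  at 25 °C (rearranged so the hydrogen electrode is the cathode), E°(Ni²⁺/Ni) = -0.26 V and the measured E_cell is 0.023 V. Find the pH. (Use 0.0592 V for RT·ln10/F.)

pH = 3.99

E°_cell = 0.26 V and n = 2.
log Q = n(E° − E)/0.0592 = 2×(0.26 − 0.023)/0.0592 = 8.007.
With Q = [Ni²⁺]·P(H₂) / [H⁺]^2, solving for [H⁺] gives log[H⁺] = -3.990, so pH = 3.99.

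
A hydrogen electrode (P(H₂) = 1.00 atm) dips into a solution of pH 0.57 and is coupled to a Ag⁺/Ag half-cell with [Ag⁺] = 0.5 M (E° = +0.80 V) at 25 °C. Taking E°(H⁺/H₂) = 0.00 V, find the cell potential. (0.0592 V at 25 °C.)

The Ag⁺/Ag couple is the cathode, so E°_cell = 0.80 V; n = 2.
[H⁺] = 10^(−0.57) = 0.27 M, and Q = [H⁺]^2 / ([Ag⁺]^2·P(H₂)) = 0.290.
E = E° − (0.0592/2) log Q = 0.80 − (0.0592/2)(-0.538) = 0.816 V.

0.82 V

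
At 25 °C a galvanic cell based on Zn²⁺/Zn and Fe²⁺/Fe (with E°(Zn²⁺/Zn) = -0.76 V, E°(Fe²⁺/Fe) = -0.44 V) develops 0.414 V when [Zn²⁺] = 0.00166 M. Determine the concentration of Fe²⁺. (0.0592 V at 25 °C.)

2.5 M

From the Nernst equation, log Q = n(E° − E)/0.0592 = 2(0.32 − 0.414)/0.0592 = -3.176, so Q = 6.67 × 10^-4.
With Q = [Zn²⁺]/[Fe²⁺] and the known concentrations, [Fe²⁺] in the denominator gives [Fe²⁺] = 2.5 M.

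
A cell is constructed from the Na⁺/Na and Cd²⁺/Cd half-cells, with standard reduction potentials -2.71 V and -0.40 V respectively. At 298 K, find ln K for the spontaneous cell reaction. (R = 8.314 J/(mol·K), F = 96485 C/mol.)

ln K = 179.9

E°_cell = -0.40 − (-2.71) = 2.31 V, with n = 2 electrons transferred.
At equilibrium E = 0, so the Nernst equation gives ln K = nFE°/RT = (2)(96485)(2.31)/((8.314)(298)) = 179.92.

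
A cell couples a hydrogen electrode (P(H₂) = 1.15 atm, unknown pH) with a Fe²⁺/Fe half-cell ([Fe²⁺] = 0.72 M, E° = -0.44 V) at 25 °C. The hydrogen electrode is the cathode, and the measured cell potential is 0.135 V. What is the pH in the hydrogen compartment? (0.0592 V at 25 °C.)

E°_cell = 0.44 V and n = 2.
log Q = n(E° − E)/0.0592 = 2×(0.44 − 0.135)/0.0592 = 10.304.
With Q = [Fe²⁺]·P(H₂) / [H⁺]^2, solving for [H⁺] gives log[H⁺] = -5.193, so pH = 5.19.

pH = 5.19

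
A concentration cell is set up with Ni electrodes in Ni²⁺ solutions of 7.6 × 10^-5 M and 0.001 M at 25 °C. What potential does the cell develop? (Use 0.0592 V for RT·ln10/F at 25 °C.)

0.033 V

Both half-cells are Ni²⁺/Ni, so E°_cell = 0. The concentrated side is the cathode; the cell reaction moves Ni²⁺ from high to low concentration with n = 2.
Q = [Ni²⁺]_dilute/[Ni²⁺]_conc = 7.6 × 10^-5/0.001 = 0.0760.
E = 0 − (0.0592/2) log Q = −(0.0592/2)(-1.119) = 0.0331 V.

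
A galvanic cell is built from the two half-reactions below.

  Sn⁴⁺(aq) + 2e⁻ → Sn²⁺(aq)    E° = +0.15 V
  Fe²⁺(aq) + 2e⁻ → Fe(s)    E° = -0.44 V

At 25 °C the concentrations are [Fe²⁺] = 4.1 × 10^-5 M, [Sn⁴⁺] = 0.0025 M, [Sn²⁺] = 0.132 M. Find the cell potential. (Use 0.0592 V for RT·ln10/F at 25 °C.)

The Sn⁴⁺/Sn²⁺ couple has the higher reduction potential and acts as the cathode, so E°_cell = +0.15 − (-0.44) = 0.59 V.
Balancing electrons gives n = 2; the reaction quotient is Q = [Fe²⁺]·[Sn²⁺]/[Sn⁴⁺] = 0.00216.
At 25 °C, E = E° − (0.0592/n) log Q = 0.59 − (0.0592/2)(-2.665) = 0.590 + 0.079 = 0.669 V.

0.669 V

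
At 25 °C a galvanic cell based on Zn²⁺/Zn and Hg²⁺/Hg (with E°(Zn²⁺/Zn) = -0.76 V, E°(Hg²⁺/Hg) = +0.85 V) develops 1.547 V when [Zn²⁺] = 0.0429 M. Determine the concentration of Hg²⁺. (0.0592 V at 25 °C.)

3.2 × 10^-4 M

From the Nernst equation, log Q = n(E° − E)/0.0592 = 2(1.61 − 1.547)/0.0592 = 2.128, so Q = 134.
With Q = [Zn²⁺]/[Hg²⁺] and the known concentrations, [Hg²⁺] in the denominator gives [Hg²⁺] = 3.2 × 10^-4 M.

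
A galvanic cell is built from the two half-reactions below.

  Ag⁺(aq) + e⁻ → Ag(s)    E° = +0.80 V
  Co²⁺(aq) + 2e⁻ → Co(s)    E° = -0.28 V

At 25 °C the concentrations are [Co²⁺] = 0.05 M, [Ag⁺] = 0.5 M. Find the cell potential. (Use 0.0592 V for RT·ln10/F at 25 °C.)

1.10 V

The Ag⁺/Ag couple has the higher reduction potential and acts as the cathode, so E°_cell = +0.80 − (-0.28) = 1.08 V.
Balancing electrons gives n = 2; the reaction quotient is Q = [Co²⁺]/[Ag⁺]^2 = 0.200.
At 25 °C, E = E° − (0.0592/n) log Q = 1.08 − (0.0592/2)(-0.699) = 1.080 + 0.021 = 1.101 V.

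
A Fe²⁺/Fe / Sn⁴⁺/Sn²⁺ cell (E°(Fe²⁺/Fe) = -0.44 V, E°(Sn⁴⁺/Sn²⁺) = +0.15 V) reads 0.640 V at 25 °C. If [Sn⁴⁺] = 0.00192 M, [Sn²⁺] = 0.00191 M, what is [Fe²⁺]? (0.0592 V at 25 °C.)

0.021 M

From the Nernst equation, log Q = n(E° − E)/0.0592 = 2(0.59 − 0.640)/0.0592 = -1.689, so Q = 0.0205.
With Q = [Fe²⁺]·[Sn²⁺]/[Sn⁴⁺] and the known concentrations, [Fe²⁺] in the numerator gives [Fe²⁺] = 0.021 M.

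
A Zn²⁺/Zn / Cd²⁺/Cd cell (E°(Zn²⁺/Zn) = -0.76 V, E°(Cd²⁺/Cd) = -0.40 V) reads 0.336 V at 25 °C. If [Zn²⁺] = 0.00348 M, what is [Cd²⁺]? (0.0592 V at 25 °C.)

5.4 × 10^-4 M

From the Nernst equation, log Q = n(E° − E)/0.0592 = 2(0.36 − 0.336)/0.0592 = 0.811, so Q = 6.47.
With Q = [Zn²⁺]/[Cd²⁺] and the known concentrations, [Cd²⁺] in the denominator gives [Cd²⁺] = 5.4 × 10^-4 M.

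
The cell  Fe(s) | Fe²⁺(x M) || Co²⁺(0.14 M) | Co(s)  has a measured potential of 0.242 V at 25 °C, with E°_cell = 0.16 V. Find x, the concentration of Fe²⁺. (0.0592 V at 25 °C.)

From the Nernst equation, log Q = n(E° − E)/0.0592 = 2(0.16 − 0.242)/0.0592 = -2.770, so Q = 0.00170.
With Q = [Fe²⁺]/[Co²⁺] and the known concentrations, [Fe²⁺] in the numerator gives [Fe²⁺] = 2.4 × 10^-4 M.

2.4 × 10^-4 M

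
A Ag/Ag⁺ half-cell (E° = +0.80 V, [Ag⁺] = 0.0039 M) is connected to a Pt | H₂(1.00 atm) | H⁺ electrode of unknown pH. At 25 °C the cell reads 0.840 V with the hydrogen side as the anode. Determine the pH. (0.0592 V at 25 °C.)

E°_cell = 0.80 V and n = 2.
log Q = n(E° − E)/0.0592 = 2×(0.80 − 0.840)/0.0592 = -1.351.
With Q = [H⁺]^2 / ([Ag⁺]^2·P(H₂)), solving for [H⁺] gives log[H⁺] = -3.085, so pH = 3.08.

pH = 3.08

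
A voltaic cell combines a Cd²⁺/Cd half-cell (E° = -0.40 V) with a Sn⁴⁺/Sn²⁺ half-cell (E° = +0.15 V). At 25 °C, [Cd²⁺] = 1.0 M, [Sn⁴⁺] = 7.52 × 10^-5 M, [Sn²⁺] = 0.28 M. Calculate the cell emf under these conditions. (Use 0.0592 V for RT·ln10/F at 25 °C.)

0.444 V

The Sn⁴⁺/Sn²⁺ couple has the higher reduction potential and acts as the cathode, so E°_cell = +0.15 − (-0.40) = 0.55 V.
Balancing electrons gives n = 2; the reaction quotient is Q = [Cd²⁺]·[Sn²⁺]/[Sn⁴⁺] = 3720.
At 25 °C, E = E° − (0.0592/n) log Q = 0.55 − (0.0592/2)(3.571) = 0.550 − 0.106 = 0.444 V.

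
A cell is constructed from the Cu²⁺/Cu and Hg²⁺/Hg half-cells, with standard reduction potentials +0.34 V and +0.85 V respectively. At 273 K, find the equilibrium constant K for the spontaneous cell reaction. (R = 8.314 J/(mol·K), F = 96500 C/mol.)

6.8 × 10^18

E°_cell = +0.85 − (+0.34) = 0.51 V, with n = 2 electrons transferred.
At equilibrium E = 0, so the Nernst equation gives ln K = nFE°/RT = (2)(96500)(0.51)/((8.314)(273)) = 43.37.
K = e^43.37 = 6.8 × 10^18.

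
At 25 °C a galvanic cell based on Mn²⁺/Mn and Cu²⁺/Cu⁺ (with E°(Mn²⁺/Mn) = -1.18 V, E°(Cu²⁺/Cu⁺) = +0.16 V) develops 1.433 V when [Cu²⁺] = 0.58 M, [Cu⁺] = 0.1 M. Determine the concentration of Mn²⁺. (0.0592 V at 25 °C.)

0.024 M

From the Nernst equation, log Q = n(E° − E)/0.0592 = 2(1.34 − 1.433)/0.0592 = -3.142, so Q = 7.21 × 10^-4.
With Q = [Mn²⁺]·[Cu⁺]^2/[Cu²⁺]^2 and the known concentrations, [Mn²⁺] in the numerator gives [Mn²⁺] = 0.024 M.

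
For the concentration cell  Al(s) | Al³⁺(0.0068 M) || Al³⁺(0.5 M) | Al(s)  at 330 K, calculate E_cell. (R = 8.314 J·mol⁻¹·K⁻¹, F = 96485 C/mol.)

Both half-cells are Al³⁺/Al, so E°_cell = 0. The concentrated side is the cathode; the cell reaction moves Al³⁺ from high to low concentration with n = 3.
Q = [Al³⁺]_dilute/[Al³⁺]_conc = 0.0068/0.5 = 0.0136.
E = 0 − (RT/nF) ln Q = −((8.314×330)/(3×96485))(-4.298) = 0.0407 V.

0.041 V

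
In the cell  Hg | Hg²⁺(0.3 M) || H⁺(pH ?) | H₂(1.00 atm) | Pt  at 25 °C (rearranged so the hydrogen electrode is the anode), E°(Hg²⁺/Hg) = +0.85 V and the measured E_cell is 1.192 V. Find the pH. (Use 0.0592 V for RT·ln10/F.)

pH = 6.04

E°_cell = 0.85 V and n = 2.
log Q = n(E° − E)/0.0592 = 2×(0.85 − 1.192)/0.0592 = -11.554.
With Q = [H⁺]^2 / ([Hg²⁺]·P(H₂)), solving for [H⁺] gives log[H⁺] = -6.038, so pH = 6.04.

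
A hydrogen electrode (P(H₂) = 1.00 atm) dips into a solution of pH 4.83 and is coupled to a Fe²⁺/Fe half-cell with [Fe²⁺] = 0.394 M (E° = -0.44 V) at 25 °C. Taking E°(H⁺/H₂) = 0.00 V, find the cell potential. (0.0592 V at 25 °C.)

The hydrogen couple is the cathode, so E°_cell = 0.44 V; n = 2.
[H⁺] = 10^(−4.83) = 1.5 × 10^-5 M, and Q = [Fe²⁺]·P(H₂) / [H⁺]^2 = 1.8 × 10^9.
E = E° − (0.0592/2) log Q = 0.44 − (0.0592/2)(9.255) = 0.166 V.

0.17 V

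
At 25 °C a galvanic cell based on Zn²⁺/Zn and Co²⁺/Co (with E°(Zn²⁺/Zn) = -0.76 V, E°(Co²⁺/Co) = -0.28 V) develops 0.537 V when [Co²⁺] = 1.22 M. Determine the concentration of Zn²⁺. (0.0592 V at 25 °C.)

From the Nernst equation, log Q = n(E° − E)/0.0592 = 2(0.48 − 0.537)/0.0592 = -1.926, so Q = 0.0119.
With Q = [Zn²⁺]/[Co²⁺] and the known concentrations, [Zn²⁺] in the numerator gives [Zn²⁺] = 0.014 M.

0.014 M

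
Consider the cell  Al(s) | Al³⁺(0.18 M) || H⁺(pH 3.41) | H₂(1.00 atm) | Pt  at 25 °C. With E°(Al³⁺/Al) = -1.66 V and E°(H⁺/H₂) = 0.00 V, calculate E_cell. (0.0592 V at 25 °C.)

The hydrogen couple is the cathode, so E°_cell = 1.66 V; n = 6.
[H⁺] = 10^(−3.41) = 3.9 × 10^-4 M, and Q = [Al³⁺]^2·P(H₂)^3 / [H⁺]^6 = 9.34 × 10^18.
E = E° − (0.0592/6) log Q = 1.66 − (0.0592/6)(18.971) = 1.473 V.

1.47 V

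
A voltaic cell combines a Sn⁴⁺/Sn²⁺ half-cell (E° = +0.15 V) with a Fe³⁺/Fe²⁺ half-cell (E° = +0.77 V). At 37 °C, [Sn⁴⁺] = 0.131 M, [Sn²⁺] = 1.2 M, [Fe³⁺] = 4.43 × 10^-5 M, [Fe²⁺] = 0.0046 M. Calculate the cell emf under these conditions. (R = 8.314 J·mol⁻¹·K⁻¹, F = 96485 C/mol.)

The Fe³⁺/Fe²⁺ couple has the higher reduction potential and acts as the cathode, so E°_cell = +0.77 − (+0.15) = 0.62 V.
Balancing electrons gives n = 2; the reaction quotient is Q = [Sn⁴⁺]·[Fe²⁺]^2/([Sn²⁺]·[Fe³⁺]^2) = 1180.
E = E° − (RT/nF) ln Q = 0.62 − (8.314×310)/(2×96485) × (7.071) = 0.620 − 0.094 = 0.526 V.

0.526 V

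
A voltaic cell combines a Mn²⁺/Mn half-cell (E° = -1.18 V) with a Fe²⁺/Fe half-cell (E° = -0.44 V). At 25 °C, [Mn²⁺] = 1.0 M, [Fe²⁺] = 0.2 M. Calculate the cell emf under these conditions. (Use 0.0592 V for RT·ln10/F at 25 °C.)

0.719 V

The Fe²⁺/Fe couple has the higher reduction potential and acts as the cathode, so E°_cell = -0.44 − (-1.18) = 0.74 V.
Balancing electrons gives n = 2; the reaction quotient is Q = [Mn²⁺]/[Fe²⁺] = 5.00.
At 25 °C, E = E° − (0.0592/n) log Q = 0.74 − (0.0592/2)(0.699) = 0.740 − 0.021 = 0.719 V.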